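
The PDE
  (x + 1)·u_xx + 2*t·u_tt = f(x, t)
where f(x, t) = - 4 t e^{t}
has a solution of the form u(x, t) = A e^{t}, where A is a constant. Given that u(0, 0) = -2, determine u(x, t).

Substitute the ansatz u = A e^{t} into the left-hand side.
Derivatives of the ansatz:
  u_xx = 0
  u_tt = A e^{t}
Term by term:
  (x + 1)·u_xx = 0
  2*t·u_tt = 2 A t e^{t}
So the left-hand side equals
  2 A t e^{t}
This must equal f(x, t) = - 4 t e^{t} identically.
Matching coefficients of the independent functions:
  [t e^{t}]:  2 A = -4
Solving: A = -2.
Check against the point condition:
  u(0, 0) = -2  ⟹  A = -2  ✓
Hence u(x, t) = - 2 e^{t}.

Answer: u(x, t) = - 2 e^{t}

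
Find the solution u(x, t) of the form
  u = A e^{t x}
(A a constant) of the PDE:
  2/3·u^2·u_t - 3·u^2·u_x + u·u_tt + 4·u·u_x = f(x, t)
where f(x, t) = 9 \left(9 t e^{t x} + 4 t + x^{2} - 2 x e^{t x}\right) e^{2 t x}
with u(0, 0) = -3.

Substitute the ansatz u = A e^{t x} into the left-hand side.
Derivatives of the ansatz:
  u_t = A x e^{t x}
  u_x = A t e^{t x}
  u_tt = A x^{2} e^{t x}
Term by term:
  2/3·u^2·u_t = \frac{2 A^{3} x e^{3 t x}}{3}
  -3·u^2·u_x = - 3 A^{3} t e^{3 t x}
  u·u_tt = A^{2} x^{2} e^{2 t x}
  4·u·u_x = 4 A^{2} t e^{2 t x}
So the left-hand side equals
  - 3 A^{3} t e^{3 t x} + \frac{2 A^{3} x e^{3 t x}}{3} + 4 A^{2} t e^{2 t x} + A^{2} x^{2} e^{2 t x}
This must equal f(x, t) identically; expanded, f = 81 t e^{3 t x} + 36 t e^{2 t x} + 9 x^{2} e^{2 t x} - 18 x e^{3 t x}.
Matching coefficients of the independent functions:
  [t e^{2 t x}]:  4 A^{2} = 36
  [t e^{3 t x}]:  - 3 A^{3} = 81
  [x e^{3 t x}]:  \frac{2 A^{3}}{3} = -18
  [x^{2} e^{2 t x}]:  A^{2} = 9
Solving: A = -3.
Check against the point condition:
  u(0, 0) = -3  ⟹  A = -3  ✓
Hence u(x, t) = - 3 e^{t x}.

Answer: u(x, t) = - 3 e^{t x}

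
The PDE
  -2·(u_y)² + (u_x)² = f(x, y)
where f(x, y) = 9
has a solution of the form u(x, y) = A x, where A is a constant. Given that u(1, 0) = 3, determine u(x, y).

Substitute the ansatz u = A x into the left-hand side.
Derivatives of the ansatz:
  u_y = 0
  u_x = A
Term by term:
  -2·(u_y)² = 0
  (u_x)² = A^{2}
So the left-hand side equals
  A^{2}
This must equal f(x, y) = 9 identically.
Matching coefficients of the independent functions:
  [constant term]:  A^{2} = 9
These equations allow (A) = (-3) or (3).
Impose the point condition(s):
  u(1, 0) = 3  ⟹  A = 3
Only A = 3 satisfies everything.
Hence u(x, y) = 3 x.

Answer: u(x, y) = 3 x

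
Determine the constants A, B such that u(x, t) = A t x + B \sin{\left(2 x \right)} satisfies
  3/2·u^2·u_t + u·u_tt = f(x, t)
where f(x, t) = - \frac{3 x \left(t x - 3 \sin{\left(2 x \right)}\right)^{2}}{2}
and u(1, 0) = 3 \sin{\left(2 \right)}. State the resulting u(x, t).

Answer: u(x, t) = - t x + 3 \sin{\left(2 x \right)}

Derivation:
Substitute the ansatz u = A t x + B \sin{\left(2 x \right)} into the left-hand side.
Derivatives of the ansatz:
  u_t = A x
  u_tt = 0
Term by term:
  3/2·u^2·u_t = \frac{3 A^{3} t^{2} x^{3}}{2} + 3 A^{2} B t x^{2} \sin{\left(2 x \right)} + \frac{3 A B^{2} x \sin^{2}{\left(2 x \right)}}{2}
  u·u_tt = 0
So the left-hand side equals
  \frac{3 A^{3} t^{2} x^{3}}{2} + 3 A^{2} B t x^{2} \sin{\left(2 x \right)} + \frac{3 A B^{2} x \sin^{2}{\left(2 x \right)}}{2}
This must equal f(x, t) identically; expanded, f = - \frac{3 t^{2} x^{3}}{2} + 9 t x^{2} \sin{\left(2 x \right)} - \frac{27 x \sin^{2}{\left(2 x \right)}}{2}.
Matching coefficients of the independent functions:
  [t^{2} x^{3}]:  \frac{3 A^{3}}{2} = - \frac{3}{2}
  [x \sin^{2}{\left(2 x \right)}]:  \frac{3 A B^{2}}{2} = - \frac{27}{2}
  [t x^{2} \sin{\left(2 x \right)}]:  3 A^{2} B = 9
Solving: A = -1, B = 3.
Check against the point condition:
  u(1, 0) = 3 \sin{\left(2 \right)}  ⟹  B \sin{\left(2 \right)} = 3 \sin{\left(2 \right)}  ✓
Hence u(x, t) = - t x + 3 \sin{\left(2 x \right)}.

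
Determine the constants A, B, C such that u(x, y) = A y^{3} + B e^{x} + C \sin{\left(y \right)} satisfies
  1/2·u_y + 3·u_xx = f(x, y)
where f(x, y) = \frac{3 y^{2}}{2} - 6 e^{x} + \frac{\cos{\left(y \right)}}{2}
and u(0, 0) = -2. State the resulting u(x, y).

Substitute the ansatz u = A y^{3} + B e^{x} + C \sin{\left(y \right)} into the left-hand side.
Derivatives of the ansatz:
  u_y = 3 A y^{2} + C \cos{\left(y \right)}
  u_xx = B e^{x}
Term by term:
  1/2·u_y = \frac{3 A y^{2}}{2} + \frac{C \cos{\left(y \right)}}{2}
  3·u_xx = 3 B e^{x}
So the left-hand side equals
  \frac{3 A y^{2}}{2} + 3 B e^{x} + \frac{C \cos{\left(y \right)}}{2}
This must equal f(x, y) = \frac{3 y^{2}}{2} - 6 e^{x} + \frac{\cos{\left(y \right)}}{2} identically.
Matching coefficients of the independent functions:
  [y^{2}]:  \frac{3 A}{2} = \frac{3}{2}
  [e^{x}]:  3 B = -6
  [\cos{\left(y \right)}]:  \frac{C}{2} = \frac{1}{2}
Solving: A = 1, B = -2, C = 1.
Check against the point condition:
  u(0, 0) = -2  ⟹  B = -2  ✓
Hence u(x, y) = y^{3} - 2 e^{x} + \sin{\left(y \right)}.

Answer: u(x, y) = y^{3} - 2 e^{x} + \sin{\left(y \right)}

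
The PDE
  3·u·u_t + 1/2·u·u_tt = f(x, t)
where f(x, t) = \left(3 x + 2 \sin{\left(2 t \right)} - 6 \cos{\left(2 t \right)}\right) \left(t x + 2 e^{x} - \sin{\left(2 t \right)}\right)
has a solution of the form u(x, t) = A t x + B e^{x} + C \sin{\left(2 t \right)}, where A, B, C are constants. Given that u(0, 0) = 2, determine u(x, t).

Substitute the ansatz u = A t x + B e^{x} + C \sin{\left(2 t \right)} into the left-hand side.
Derivatives of the ansatz:
  u_t = A x + 2 C \cos{\left(2 t \right)}
  u_tt = - 4 C \sin{\left(2 t \right)}
Term by term:
  3·u·u_t = 3 A^{2} t x^{2} + 3 A B x e^{x} + 6 A C t x \cos{\left(2 t \right)} + 3 A C x \sin{\left(2 t \right)} + 6 B C e^{x} \cos{\left(2 t \right)} + 6 C^{2} \sin{\left(2 t \right)} \cos{\left(2 t \right)}
  1/2·u·u_tt = - 2 A C t x \sin{\left(2 t \right)} - 2 B C e^{x} \sin{\left(2 t \right)} - 2 C^{2} \sin^{2}{\left(2 t \right)}
So the left-hand side equals
  3 A^{2} t x^{2} + 3 A B x e^{x} - 2 A C t x \sin{\left(2 t \right)} + 6 A C t x \cos{\left(2 t \right)} + 3 A C x \sin{\left(2 t \right)} - 2 B C e^{x} \sin{\left(2 t \right)} + 6 B C e^{x} \cos{\left(2 t \right)} - 2 C^{2} \sin^{2}{\left(2 t \right)} + 6 C^{2} \sin{\left(2 t \right)} \cos{\left(2 t \right)}
This must equal f(x, t) identically; expanded, f = 3 t x^{2} + 2 t x \sin{\left(2 t \right)} - 6 t x \cos{\left(2 t \right)} + 6 x e^{x} - 3 x \sin{\left(2 t \right)} + 4 e^{x} \sin{\left(2 t \right)} - 12 e^{x} \cos{\left(2 t \right)} - 2 \sin^{2}{\left(2 t \right)} + 6 \sin{\left(2 t \right)} \cos{\left(2 t \right)}.
Matching coefficients of the independent functions:
  [t x^{2}]:  3 A^{2} = 3
  [x e^{x}]:  3 A B = 6
  [x \sin{\left(2 t \right)}]:  3 A C = -3
  [e^{x} \sin{\left(2 t \right)}]:  - 2 B C = 4
  [e^{x} \cos{\left(2 t \right)}]:  6 B C = -12
  [\sin{\left(2 t \right)} \cos{\left(2 t \right)}]:  6 C^{2} = 6
  [t x \sin{\left(2 t \right)}]:  - 2 A C = 2
  [t x \cos{\left(2 t \right)}]:  6 A C = -6
  [\sin^{2}{\left(2 t \right)}]:  - 2 C^{2} = -2
These equations allow (A, B, C) = (-1, -2, 1) or (1, 2, -1).
Impose the point condition(s):
  u(0, 0) = 2  ⟹  B = 2
Only A = 1, B = 2, C = -1 satisfies everything.
Hence u(x, t) = t x + 2 e^{x} - \sin{\left(2 t \right)}.

Answer: u(x, t) = t x + 2 e^{x} - \sin{\left(2 t \right)}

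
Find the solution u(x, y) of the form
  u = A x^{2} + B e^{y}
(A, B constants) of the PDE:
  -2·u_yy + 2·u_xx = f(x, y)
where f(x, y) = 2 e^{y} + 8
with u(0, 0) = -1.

Substitute the ansatz u = A x^{2} + B e^{y} into the left-hand side.
Derivatives of the ansatz:
  u_yy = B e^{y}
  u_xx = 2 A
Term by term:
  -2·u_yy = - 2 B e^{y}
  2·u_xx = 4 A
So the left-hand side equals
  4 A - 2 B e^{y}
This must equal f(x, y) = 2 e^{y} + 8 identically.
Matching coefficients of the independent functions:
  [constant term]:  4 A = 8
  [e^{y}]:  - 2 B = 2
Solving: A = 2, B = -1.
Check against the point condition:
  u(0, 0) = -1  ⟹  B = -1  ✓
Hence u(x, y) = 2 x^{2} - e^{y}.

Answer: u(x, y) = 2 x^{2} - e^{y}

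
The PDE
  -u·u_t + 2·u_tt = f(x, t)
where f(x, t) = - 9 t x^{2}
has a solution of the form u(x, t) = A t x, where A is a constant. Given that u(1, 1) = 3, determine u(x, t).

Substitute the ansatz u = A t x into the left-hand side.
Derivatives of the ansatz:
  u_t = A x
  u_tt = 0
Term by term:
  -u·u_t = - A^{2} t x^{2}
  2·u_tt = 0
So the left-hand side equals
  - A^{2} t x^{2}
This must equal f(x, t) = - 9 t x^{2} identically.
Matching coefficients of the independent functions:
  [t x^{2}]:  - A^{2} = -9
These equations allow (A) = (-3) or (3).
Impose the point condition(s):
  u(1, 1) = 3  ⟹  A = 3
Only A = 3 satisfies everything.
Hence u(x, t) = 3 t x.

Answer: u(x, t) = 3 t x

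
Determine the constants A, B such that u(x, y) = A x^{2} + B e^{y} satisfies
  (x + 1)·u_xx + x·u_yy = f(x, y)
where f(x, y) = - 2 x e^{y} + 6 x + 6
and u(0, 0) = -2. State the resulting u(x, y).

Answer: u(x, y) = 3 x^{2} - 2 e^{y}

Derivation:
Substitute the ansatz u = A x^{2} + B e^{y} into the left-hand side.
Derivatives of the ansatz:
  u_xx = 2 A
  u_yy = B e^{y}
Term by term:
  (x + 1)·u_xx = 2 A x + 2 A
  x·u_yy = B x e^{y}
So the left-hand side equals
  2 A x + 2 A + B x e^{y}
This must equal f(x, y) = - 2 x e^{y} + 6 x + 6 identically.
Matching coefficients of the independent functions:
  [constant term, x]:  2 A = 6
  [x e^{y}]:  B = -2
Solving: A = 3, B = -2.
Check against the point condition:
  u(0, 0) = -2  ⟹  B = -2  ✓
Hence u(x, y) = 3 x^{2} - 2 e^{y}.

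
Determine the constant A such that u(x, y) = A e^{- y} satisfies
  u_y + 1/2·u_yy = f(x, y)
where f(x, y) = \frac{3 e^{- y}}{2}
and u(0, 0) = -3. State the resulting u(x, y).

Substitute the ansatz u = A e^{- y} into the left-hand side.
Derivatives of the ansatz:
  u_y = - A e^{- y}
  u_yy = A e^{- y}
Term by term:
  u_y = - A e^{- y}
  1/2·u_yy = \frac{A e^{- y}}{2}
So the left-hand side equals
  - \frac{A e^{- y}}{2}
This must equal f(x, y) = \frac{3 e^{- y}}{2} identically.
Matching coefficients of the independent functions:
  [e^{- y}]:  - \frac{A}{2} = \frac{3}{2}
Solving: A = -3.
Check against the point condition:
  u(0, 0) = -3  ⟹  A = -3  ✓
Hence u(x, y) = - 3 e^{- y}.

Answer: u(x, y) = - 3 e^{- y}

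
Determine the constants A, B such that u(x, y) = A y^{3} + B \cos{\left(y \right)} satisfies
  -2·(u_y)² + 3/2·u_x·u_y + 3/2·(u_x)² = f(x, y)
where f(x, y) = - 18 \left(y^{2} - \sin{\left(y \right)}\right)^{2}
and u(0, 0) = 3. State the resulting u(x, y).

Substitute the ansatz u = A y^{3} + B \cos{\left(y \right)} into the left-hand side.
Derivatives of the ansatz:
  u_y = 3 A y^{2} - B \sin{\left(y \right)}
  u_x = 0
Term by term:
  -2·(u_y)² = - 18 A^{2} y^{4} + 12 A B y^{2} \sin{\left(y \right)} - 2 B^{2} \sin^{2}{\left(y \right)}
  3/2·u_x·u_y = 0
  3/2·(u_x)² = 0
So the left-hand side equals
  - 18 A^{2} y^{4} + 12 A B y^{2} \sin{\left(y \right)} - 2 B^{2} \sin^{2}{\left(y \right)}
This must equal f(x, y) identically; expanded, f = - 18 y^{4} + 36 y^{2} \sin{\left(y \right)} - 18 \sin^{2}{\left(y \right)}.
Matching coefficients of the independent functions:
  [y^{4}]:  - 18 A^{2} = -18
  [y^{2} \sin{\left(y \right)}]:  12 A B = 36
  [\sin^{2}{\left(y \right)}]:  - 2 B^{2} = -18
These equations allow (A, B) = (-1, -3) or (1, 3).
Impose the point condition(s):
  u(0, 0) = 3  ⟹  B = 3
Only A = 1, B = 3 satisfies everything.
Hence u(x, y) = y^{3} + 3 \cos{\left(y \right)}.

Answer: u(x, y) = y^{3} + 3 \cos{\left(y \right)}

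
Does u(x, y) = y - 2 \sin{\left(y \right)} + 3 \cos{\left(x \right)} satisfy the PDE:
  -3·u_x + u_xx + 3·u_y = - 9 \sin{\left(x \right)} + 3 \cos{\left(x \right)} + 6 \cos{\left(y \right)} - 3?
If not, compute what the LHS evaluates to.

Evaluate each term of the left-hand side for u = y - 2 \sin{\left(y \right)} + 3 \cos{\left(x \right)}.
Derivatives:
  u_x = - 3 \sin{\left(x \right)}
  u_xx = - 3 \cos{\left(x \right)}
  u_y = 1 - 2 \cos{\left(y \right)}
Terms:
  -3·u_x = 9 \sin{\left(x \right)}
  u_xx = - 3 \cos{\left(x \right)}
  3·u_y = 3 - 6 \cos{\left(y \right)}
Sum: LHS = 9 \sin{\left(x \right)} - 3 \cos{\left(x \right)} - 6 \cos{\left(y \right)} + 3
Given right-hand side: - 9 \sin{\left(x \right)} + 3 \cos{\left(x \right)} + 6 \cos{\left(y \right)} - 3. Difference LHS − RHS = 18 \sin{\left(x \right)} - 6 \cos{\left(x \right)} - 12 \cos{\left(y \right)} + 6 ≠ 0, so u is not a solution.

Answer: No, the LHS evaluates to 9 \sin{\left(x \right)} - 3 \cos{\left(x \right)} - 6 \cos{\left(y \right)} + 3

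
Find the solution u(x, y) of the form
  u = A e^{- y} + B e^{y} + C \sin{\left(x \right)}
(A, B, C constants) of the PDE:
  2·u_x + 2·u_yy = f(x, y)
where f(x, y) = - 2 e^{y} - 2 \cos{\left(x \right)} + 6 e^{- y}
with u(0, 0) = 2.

Answer: u(x, y) = - e^{y} - \sin{\left(x \right)} + 3 e^{- y}

Derivation:
Substitute the ansatz u = A e^{- y} + B e^{y} + C \sin{\left(x \right)} into the left-hand side.
Derivatives of the ansatz:
  u_x = C \cos{\left(x \right)}
  u_yy = A e^{- y} + B e^{y}
Term by term:
  2·u_x = 2 C \cos{\left(x \right)}
  2·u_yy = 2 A e^{- y} + 2 B e^{y}
So the left-hand side equals
  2 A e^{- y} + 2 B e^{y} + 2 C \cos{\left(x \right)}
This must equal f(x, y) = - 2 e^{y} - 2 \cos{\left(x \right)} + 6 e^{- y} identically.
Matching coefficients of the independent functions:
  [e^{- y}]:  2 A = 6
  [e^{y}]:  2 B = -2
  [\cos{\left(x \right)}]:  2 C = -2
Solving: A = 3, B = -1, C = -1.
Check against the point condition:
  u(0, 0) = 2  ⟹  A + B = 2  ✓
Hence u(x, y) = - e^{y} - \sin{\left(x \right)} + 3 e^{- y}.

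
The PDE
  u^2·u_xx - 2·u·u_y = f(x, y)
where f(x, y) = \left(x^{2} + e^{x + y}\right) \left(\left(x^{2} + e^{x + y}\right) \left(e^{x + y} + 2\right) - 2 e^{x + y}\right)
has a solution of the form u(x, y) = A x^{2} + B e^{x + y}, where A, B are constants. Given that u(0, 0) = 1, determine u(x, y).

Substitute the ansatz u = A x^{2} + B e^{x + y} into the left-hand side.
Derivatives of the ansatz:
  u_xx = 2 A + B e^{x} e^{y}
  u_y = B e^{x} e^{y}
Term by term:
  u^2·u_xx = 2 A^{3} x^{4} + A^{2} B x^{4} e^{x} e^{y} + 4 A^{2} B x^{2} e^{x} e^{y} + 2 A B^{2} x^{2} e^{2 x} e^{2 y} + 2 A B^{2} e^{2 x} e^{2 y} + B^{3} e^{3 x} e^{3 y}
  -2·u·u_y = - 2 A B x^{2} e^{x} e^{y} - 2 B^{2} e^{2 x} e^{2 y}
So the left-hand side equals
  2 A^{3} x^{4} + A^{2} B x^{4} e^{x} e^{y} + 4 A^{2} B x^{2} e^{x} e^{y} + 2 A B^{2} x^{2} e^{2 x} e^{2 y} + 2 A B^{2} e^{2 x} e^{2 y} - 2 A B x^{2} e^{x} e^{y} + B^{3} e^{3 x} e^{3 y} - 2 B^{2} e^{2 x} e^{2 y}
This must equal f(x, y) identically; expanded, f = x^{4} e^{x} e^{y} + 2 x^{4} + 2 x^{2} e^{2 x} e^{2 y} + 2 x^{2} e^{x} e^{y} + e^{3 x} e^{3 y}.
Matching coefficients of the independent functions:
  [x^{4}]:  2 A^{3} = 2
  [e^{2 x} e^{2 y}]:  2 A B^{2} - 2 B^{2} = 0
  [e^{3 x} e^{3 y}]:  B^{3} = 1
  [x^{2} e^{x} e^{y}]:  4 A^{2} B - 2 A B = 2
  [x^{2} e^{2 x} e^{2 y}]:  2 A B^{2} = 2
  [x^{4} e^{x} e^{y}]:  A^{2} B = 1
Solving: A = 1, B = 1.
Check against the point condition:
  u(0, 0) = 1  ⟹  B = 1  ✓
Hence u(x, y) = x^{2} + e^{x + y}.

Answer: u(x, y) = x^{2} + e^{x + y}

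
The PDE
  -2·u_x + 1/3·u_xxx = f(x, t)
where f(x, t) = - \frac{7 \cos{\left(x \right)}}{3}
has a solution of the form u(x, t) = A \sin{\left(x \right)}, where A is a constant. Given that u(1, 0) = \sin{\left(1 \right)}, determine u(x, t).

Substitute the ansatz u = A \sin{\left(x \right)} into the left-hand side.
Derivatives of the ansatz:
  u_x = A \cos{\left(x \right)}
  u_xxx = - A \cos{\left(x \right)}
Term by term:
  -2·u_x = - 2 A \cos{\left(x \right)}
  1/3·u_xxx = - \frac{A \cos{\left(x \right)}}{3}
So the left-hand side equals
  - \frac{7 A \cos{\left(x \right)}}{3}
This must equal f(x, t) = - \frac{7 \cos{\left(x \right)}}{3} identically.
Matching coefficients of the independent functions:
  [\cos{\left(x \right)}]:  - \frac{7 A}{3} = - \frac{7}{3}
Solving: A = 1.
Check against the point condition:
  u(1, 0) = \sin{\left(1 \right)}  ⟹  A \sin{\left(1 \right)} = \sin{\left(1 \right)}  ✓
Hence u(x, t) = \sin{\left(x \right)}.

Answer: u(x, t) = \sin{\left(x \right)}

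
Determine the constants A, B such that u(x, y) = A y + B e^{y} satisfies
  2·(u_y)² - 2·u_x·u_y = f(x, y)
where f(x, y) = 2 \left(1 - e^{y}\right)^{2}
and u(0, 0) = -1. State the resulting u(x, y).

Substitute the ansatz u = A y + B e^{y} into the left-hand side.
Derivatives of the ansatz:
  u_y = A + B e^{y}
  u_x = 0
Term by term:
  2·(u_y)² = 2 A^{2} + 4 A B e^{y} + 2 B^{2} e^{2 y}
  -2·u_x·u_y = 0
So the left-hand side equals
  2 A^{2} + 4 A B e^{y} + 2 B^{2} e^{2 y}
This must equal f(x, y) identically; expanded, f = 2 e^{2 y} - 4 e^{y} + 2.
Matching coefficients of the independent functions:
  [constant term]:  2 A^{2} = 2
  [e^{y}]:  4 A B = -4
  [e^{2 y}]:  2 B^{2} = 2
These equations allow (A, B) = (-1, 1) or (1, -1).
Impose the point condition(s):
  u(0, 0) = -1  ⟹  B = -1
Only A = 1, B = -1 satisfies everything.
Hence u(x, y) = y - e^{y}.

Answer: u(x, y) = y - e^{y}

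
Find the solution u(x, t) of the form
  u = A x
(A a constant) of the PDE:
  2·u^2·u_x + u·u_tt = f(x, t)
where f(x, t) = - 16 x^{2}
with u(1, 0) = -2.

Substitute the ansatz u = A x into the left-hand side.
Derivatives of the ansatz:
  u_x = A
  u_tt = 0
Term by term:
  2·u^2·u_x = 2 A^{3} x^{2}
  u·u_tt = 0
So the left-hand side equals
  2 A^{3} x^{2}
This must equal f(x, t) = - 16 x^{2} identically.
Matching coefficients of the independent functions:
  [x^{2}]:  2 A^{3} = -16
Solving: A = -2.
Check against the point condition:
  u(1, 0) = -2  ⟹  A = -2  ✓
Hence u(x, t) = - 2 x.

Answer: u(x, t) = - 2 x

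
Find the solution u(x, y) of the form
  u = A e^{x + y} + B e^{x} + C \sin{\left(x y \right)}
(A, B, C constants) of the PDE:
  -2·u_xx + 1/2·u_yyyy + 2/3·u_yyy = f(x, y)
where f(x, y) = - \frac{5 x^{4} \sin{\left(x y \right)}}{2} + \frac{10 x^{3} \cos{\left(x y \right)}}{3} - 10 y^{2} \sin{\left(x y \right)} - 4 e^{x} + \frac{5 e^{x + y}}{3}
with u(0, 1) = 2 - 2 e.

Substitute the ansatz u = A e^{x + y} + B e^{x} + C \sin{\left(x y \right)} into the left-hand side.
Derivatives of the ansatz:
  u_xx = A e^{x} e^{y} + B e^{x} - C y^{2} \sin{\left(x y \right)}
  u_yyyy = A e^{x} e^{y} + C x^{4} \sin{\left(x y \right)}
  u_yyy = A e^{x} e^{y} - C x^{3} \cos{\left(x y \right)}
Term by term:
  -2·u_xx = - 2 A e^{x} e^{y} - 2 B e^{x} + 2 C y^{2} \sin{\left(x y \right)}
  1/2·u_yyyy = \frac{A e^{x} e^{y}}{2} + \frac{C x^{4} \sin{\left(x y \right)}}{2}
  2/3·u_yyy = \frac{2 A e^{x} e^{y}}{3} - \frac{2 C x^{3} \cos{\left(x y \right)}}{3}
So the left-hand side equals
  - \frac{5 A e^{x} e^{y}}{6} - 2 B e^{x} + \frac{C x^{4} \sin{\left(x y \right)}}{2} - \frac{2 C x^{3} \cos{\left(x y \right)}}{3} + 2 C y^{2} \sin{\left(x y \right)}
This must equal f(x, y) identically; expanded, f = - \frac{5 x^{4} \sin{\left(x y \right)}}{2} + \frac{10 x^{3} \cos{\left(x y \right)}}{3} - 10 y^{2} \sin{\left(x y \right)} + \frac{5 e^{x} e^{y}}{3} - 4 e^{x}.
Matching coefficients of the independent functions:
  [x^{3} \cos{\left(x y \right)}]:  - \frac{2 C}{3} = \frac{10}{3}
  [x^{4} \sin{\left(x y \right)}]:  \frac{C}{2} = - \frac{5}{2}
  [y^{2} \sin{\left(x y \right)}]:  2 C = -10
  [e^{x} e^{y}]:  - \frac{5 A}{6} = \frac{5}{3}
  [e^{x}]:  - 2 B = -4
Solving: A = -2, B = 2, C = -5.
Check against the point condition:
  u(0, 1) = 2 - 2 e  ⟹  e A + B = 2 - 2 e  ✓
Hence u(x, y) = 2 e^{x} - 2 e^{x + y} - 5 \sin{\left(x y \right)}.

Answer: u(x, y) = 2 e^{x} - 2 e^{x + y} - 5 \sin{\left(x y \right)}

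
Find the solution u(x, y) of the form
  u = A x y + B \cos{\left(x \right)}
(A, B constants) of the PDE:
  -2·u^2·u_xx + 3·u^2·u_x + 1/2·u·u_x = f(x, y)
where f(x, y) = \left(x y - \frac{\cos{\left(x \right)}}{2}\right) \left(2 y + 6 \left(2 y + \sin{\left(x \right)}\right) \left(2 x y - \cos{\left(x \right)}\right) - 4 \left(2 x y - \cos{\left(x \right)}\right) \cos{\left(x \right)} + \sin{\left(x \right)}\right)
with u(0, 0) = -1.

Substitute the ansatz u = A x y + B \cos{\left(x \right)} into the left-hand side.
Derivatives of the ansatz:
  u_xx = - B \cos{\left(x \right)}
  u_x = A y - B \sin{\left(x \right)}
Term by term:
  -2·u^2·u_xx = 2 A^{2} B x^{2} y^{2} \cos{\left(x \right)} + 4 A B^{2} x y \cos^{2}{\left(x \right)} + 2 B^{3} \cos^{3}{\left(x \right)}
  3·u^2·u_x = 3 A^{3} x^{2} y^{3} - 3 A^{2} B x^{2} y^{2} \sin{\left(x \right)} + 6 A^{2} B x y^{2} \cos{\left(x \right)} - 6 A B^{2} x y \sin{\left(x \right)} \cos{\left(x \right)} + 3 A B^{2} y \cos^{2}{\left(x \right)} - 3 B^{3} \sin{\left(x \right)} \cos^{2}{\left(x \right)}
  1/2·u·u_x = \frac{A^{2} x y^{2}}{2} - \frac{A B x y \sin{\left(x \right)}}{2} + \frac{A B y \cos{\left(x \right)}}{2} - \frac{B^{2} \sin{\left(x \right)} \cos{\left(x \right)}}{2}
So the left-hand side equals
  3 A^{3} x^{2} y^{3} - 3 A^{2} B x^{2} y^{2} \sin{\left(x \right)} + 2 A^{2} B x^{2} y^{2} \cos{\left(x \right)} + 6 A^{2} B x y^{2} \cos{\left(x \right)} + \frac{A^{2} x y^{2}}{2} - 6 A B^{2} x y \sin{\left(x \right)} \cos{\left(x \right)} + 4 A B^{2} x y \cos^{2}{\left(x \right)} + 3 A B^{2} y \cos^{2}{\left(x \right)} - \frac{A B x y \sin{\left(x \right)}}{2} + \frac{A B y \cos{\left(x \right)}}{2} - 3 B^{3} \sin{\left(x \right)} \cos^{2}{\left(x \right)} + 2 B^{3} \cos^{3}{\left(x \right)} - \frac{B^{2} \sin{\left(x \right)} \cos{\left(x \right)}}{2}
This must equal f(x, y) identically; expanded, f = 24 x^{2} y^{3} + 12 x^{2} y^{2} \sin{\left(x \right)} - 8 x^{2} y^{2} \cos{\left(x \right)} - 24 x y^{2} \cos{\left(x \right)} + 2 x y^{2} - 12 x y \sin{\left(x \right)} \cos{\left(x \right)} + x y \sin{\left(x \right)} + 8 x y \cos^{2}{\left(x \right)} + 6 y \cos^{2}{\left(x \right)} - y \cos{\left(x \right)} + 3 \sin{\left(x \right)} \cos^{2}{\left(x \right)} - \frac{\sin{\left(x \right)} \cos{\left(x \right)}}{2} - 2 \cos^{3}{\left(x \right)}.
Matching coefficients of the independent functions:
  [x y^{2}]:  \frac{A^{2}}{2} = 2
  [x^{2} y^{3}]:  3 A^{3} = 24
  [y \cos{\left(x \right)}]:  \frac{A B}{2} = -1
  [y \cos^{2}{\left(x \right)}]:  3 A B^{2} = 6
  [\sin{\left(x \right)} \cos{\left(x \right)}]:  - \frac{B^{2}}{2} = - \frac{1}{2}
  [\sin{\left(x \right)} \cos^{2}{\left(x \right)}]:  - 3 B^{3} = 3
  [x y \sin{\left(x \right)}]:  - \frac{A B}{2} = 1
  [x y \cos^{2}{\left(x \right)}]:  4 A B^{2} = 8
  [x y^{2} \cos{\left(x \right)}]:  6 A^{2} B = -24
  [x^{2} y^{2} \sin{\left(x \right)}]:  - 3 A^{2} B = 12
  [x^{2} y^{2} \cos{\left(x \right)}]:  2 A^{2} B = -8
  [x y \sin{\left(x \right)} \cos{\left(x \right)}]:  - 6 A B^{2} = -12
  [\cos^{3}{\left(x \right)}]:  2 B^{3} = -2
Solving: A = 2, B = -1.
Check against the point condition:
  u(0, 0) = -1  ⟹  B = -1  ✓
Hence u(x, y) = 2 x y - \cos{\left(x \right)}.

Answer: u(x, y) = 2 x y - \cos{\left(x \right)}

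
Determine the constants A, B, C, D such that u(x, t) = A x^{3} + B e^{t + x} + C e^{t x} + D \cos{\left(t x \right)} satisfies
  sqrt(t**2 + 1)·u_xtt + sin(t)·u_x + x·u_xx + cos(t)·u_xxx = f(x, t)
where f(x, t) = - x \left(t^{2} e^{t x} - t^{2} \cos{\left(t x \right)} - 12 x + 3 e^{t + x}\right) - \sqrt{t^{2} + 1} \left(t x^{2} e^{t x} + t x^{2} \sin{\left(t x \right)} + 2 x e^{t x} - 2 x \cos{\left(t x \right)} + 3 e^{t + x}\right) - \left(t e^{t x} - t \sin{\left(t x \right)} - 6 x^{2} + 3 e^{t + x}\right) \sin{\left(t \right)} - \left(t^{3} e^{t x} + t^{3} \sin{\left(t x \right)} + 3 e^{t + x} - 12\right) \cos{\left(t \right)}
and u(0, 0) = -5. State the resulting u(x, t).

Substitute the ansatz u = A x^{3} + B e^{t + x} + C e^{t x} + D \cos{\left(t x \right)} into the left-hand side.
Derivatives of the ansatz:
  u_xtt = B e^{t} e^{x} + C t x^{2} e^{t x} + 2 C x e^{t x} + D t x^{2} \sin{\left(t x \right)} - 2 D x \cos{\left(t x \right)}
  u_x = 3 A x^{2} + B e^{t} e^{x} + C t e^{t x} - D t \sin{\left(t x \right)}
  u_xx = 6 A x + B e^{t} e^{x} + C t^{2} e^{t x} - D t^{2} \cos{\left(t x \right)}
  u_xxx = 6 A + B e^{t} e^{x} + C t^{3} e^{t x} + D t^{3} \sin{\left(t x \right)}
Term by term:
  sqrt(t**2 + 1)·u_xtt = B \sqrt{t^{2} + 1} e^{t} e^{x} + C t x^{2} \sqrt{t^{2} + 1} e^{t x} + 2 C x \sqrt{t^{2} + 1} e^{t x} + D t x^{2} \sqrt{t^{2} + 1} \sin{\left(t x \right)} - 2 D x \sqrt{t^{2} + 1} \cos{\left(t x \right)}
  sin(t)·u_x = 3 A x^{2} \sin{\left(t \right)} + B e^{t} e^{x} \sin{\left(t \right)} + C t e^{t x} \sin{\left(t \right)} - D t \sin{\left(t \right)} \sin{\left(t x \right)}
  x·u_xx = 6 A x^{2} + B x e^{t} e^{x} + C t^{2} x e^{t x} - D t^{2} x \cos{\left(t x \right)}
  cos(t)·u_xxx = 6 A \cos{\left(t \right)} + B e^{t} e^{x} \cos{\left(t \right)} + C t^{3} e^{t x} \cos{\left(t \right)} + D t^{3} \sin{\left(t x \right)} \cos{\left(t \right)}
So the left-hand side equals
  3 A x^{2} \sin{\left(t \right)} + 6 A x^{2} + 6 A \cos{\left(t \right)} + B x e^{t} e^{x} + B \sqrt{t^{2} + 1} e^{t} e^{x} + B e^{t} e^{x} \sin{\left(t \right)} + B e^{t} e^{x} \cos{\left(t \right)} + C t^{3} e^{t x} \cos{\left(t \right)} + C t^{2} x e^{t x} + C t x^{2} \sqrt{t^{2} + 1} e^{t x} + C t e^{t x} \sin{\left(t \right)} + 2 C x \sqrt{t^{2} + 1} e^{t x} + D t^{3} \sin{\left(t x \right)} \cos{\left(t \right)} - D t^{2} x \cos{\left(t x \right)} + D t x^{2} \sqrt{t^{2} + 1} \sin{\left(t x \right)} - D t \sin{\left(t \right)} \sin{\left(t x \right)} - 2 D x \sqrt{t^{2} + 1} \cos{\left(t x \right)}
This must equal f(x, t) identically; expanded, f = - t^{3} e^{t x} \cos{\left(t \right)} - t^{3} \sin{\left(t x \right)} \cos{\left(t \right)} - t^{2} x e^{t x} + t^{2} x \cos{\left(t x \right)} - t x^{2} \sqrt{t^{2} + 1} e^{t x} - t x^{2} \sqrt{t^{2} + 1} \sin{\left(t x \right)} - t e^{t x} \sin{\left(t \right)} + t \sin{\left(t \right)} \sin{\left(t x \right)} + 6 x^{2} \sin{\left(t \right)} + 12 x^{2} - 2 x \sqrt{t^{2} + 1} e^{t x} + 2 x \sqrt{t^{2} + 1} \cos{\left(t x \right)} - 3 x e^{t} e^{x} - 3 \sqrt{t^{2} + 1} e^{t} e^{x} - 3 e^{t} e^{x} \sin{\left(t \right)} - 3 e^{t} e^{x} \cos{\left(t \right)} + 12 \cos{\left(t \right)}.
Matching coefficients of the independent functions:
(each divided by its leading coefficient; functions giving the same equation are listed together)
  [x^{2}, x^{2} \sin{\left(t \right)}, \cos{\left(t \right)}]:  A - 2 = 0
  [t e^{t x} \sin{\left(t \right)}, t^{2} x e^{t x}, t^{3} e^{t x} \cos{\left(t \right)}, …]:  C + 1 = 0
  [t \sin{\left(t \right)} \sin{\left(t x \right)}, t^{2} x \cos{\left(t x \right)}, t^{3} \sin{\left(t x \right)} \cos{\left(t \right)}, …]:  D + 1 = 0
  [x e^{t} e^{x}, \sqrt{t^{2} + 1} e^{t} e^{x}, e^{t} e^{x} \sin{\left(t \right)}, …]:  B + 3 = 0
Solving: A = 2, B = -3, C = -1, D = -1.
Check against the point condition:
  u(0, 0) = -5  ⟹  B + C + D = -5  ✓
Hence u(x, t) = 2 x^{3} - e^{t x} - 3 e^{t + x} - \cos{\left(t x \right)}.

Answer: u(x, t) = 2 x^{3} - e^{t x} - 3 e^{t + x} - \cos{\left(t x \right)}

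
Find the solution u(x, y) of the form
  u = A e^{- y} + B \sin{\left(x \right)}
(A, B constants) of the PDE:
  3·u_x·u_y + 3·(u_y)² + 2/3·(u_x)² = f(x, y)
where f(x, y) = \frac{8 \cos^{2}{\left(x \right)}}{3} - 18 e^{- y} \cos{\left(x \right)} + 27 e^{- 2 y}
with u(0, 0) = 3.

Substitute the ansatz u = A e^{- y} + B \sin{\left(x \right)} into the left-hand side.
Derivatives of the ansatz:
  u_x = B \cos{\left(x \right)}
  u_y = - A e^{- y}
Term by term:
  3·u_x·u_y = - 3 A B e^{- y} \cos{\left(x \right)}
  3·(u_y)² = 3 A^{2} e^{- 2 y}
  2/3·(u_x)² = \frac{2 B^{2} \cos^{2}{\left(x \right)}}{3}
So the left-hand side equals
  3 A^{2} e^{- 2 y} - 3 A B e^{- y} \cos{\left(x \right)} + \frac{2 B^{2} \cos^{2}{\left(x \right)}}{3}
This must equal f(x, y) = \frac{8 \cos^{2}{\left(x \right)}}{3} - 18 e^{- y} \cos{\left(x \right)} + 27 e^{- 2 y} identically.
Matching coefficients of the independent functions:
  [e^{- y} \cos{\left(x \right)}]:  - 3 A B = -18
  [e^{- 2 y}]:  3 A^{2} = 27
  [\cos^{2}{\left(x \right)}]:  \frac{2 B^{2}}{3} = \frac{8}{3}
These equations allow (A, B) = (-3, -2) or (3, 2).
Impose the point condition(s):
  u(0, 0) = 3  ⟹  A = 3
Only A = 3, B = 2 satisfies everything.
Hence u(x, y) = 2 \sin{\left(x \right)} + 3 e^{- y}.

Answer: u(x, y) = 2 \sin{\left(x \right)} + 3 e^{- y}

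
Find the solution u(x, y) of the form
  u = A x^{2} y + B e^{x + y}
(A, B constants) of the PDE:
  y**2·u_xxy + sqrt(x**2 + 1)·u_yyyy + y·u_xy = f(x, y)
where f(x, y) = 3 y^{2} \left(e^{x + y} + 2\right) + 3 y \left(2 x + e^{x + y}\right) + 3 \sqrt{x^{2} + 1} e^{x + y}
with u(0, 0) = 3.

Substitute the ansatz u = A x^{2} y + B e^{x + y} into the left-hand side.
Derivatives of the ansatz:
  u_xxy = 2 A + B e^{x} e^{y}
  u_yyyy = B e^{x} e^{y}
  u_xy = 2 A x + B e^{x} e^{y}
Term by term:
  y**2·u_xxy = 2 A y^{2} + B y^{2} e^{x} e^{y}
  sqrt(x**2 + 1)·u_yyyy = B \sqrt{x^{2} + 1} e^{x} e^{y}
  y·u_xy = 2 A x y + B y e^{x} e^{y}
So the left-hand side equals
  2 A x y + 2 A y^{2} + B y^{2} e^{x} e^{y} + B y e^{x} e^{y} + B \sqrt{x^{2} + 1} e^{x} e^{y}
This must equal f(x, y) identically; expanded, f = 6 x y + 3 y^{2} e^{x} e^{y} + 6 y^{2} + 3 y e^{x} e^{y} + 3 \sqrt{x^{2} + 1} e^{x} e^{y}.
Matching coefficients of the independent functions:
  [y^{2}, x y]:  2 A = 6
  [y e^{x} e^{y}, y^{2} e^{x} e^{y}, \sqrt{x^{2} + 1} e^{x} e^{y}]:  B = 3
Solving: A = 3, B = 3.
Check against the point condition:
  u(0, 0) = 3  ⟹  B = 3  ✓
Hence u(x, y) = 3 x^{2} y + 3 e^{x + y}.

Answer: u(x, y) = 3 x^{2} y + 3 e^{x + y}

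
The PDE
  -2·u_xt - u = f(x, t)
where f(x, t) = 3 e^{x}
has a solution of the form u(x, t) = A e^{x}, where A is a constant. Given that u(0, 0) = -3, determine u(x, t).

Substitute the ansatz u = A e^{x} into the left-hand side.
Derivatives of the ansatz:
  u_xt = 0
Term by term:
  -2·u_xt = 0
  -u = - A e^{x}
So the left-hand side equals
  - A e^{x}
This must equal f(x, t) = 3 e^{x} identically.
Matching coefficients of the independent functions:
  [e^{x}]:  - A = 3
Solving: A = -3.
Check against the point condition:
  u(0, 0) = -3  ⟹  A = -3  ✓
Hence u(x, t) = - 3 e^{x}.

Answer: u(x, t) = - 3 e^{x}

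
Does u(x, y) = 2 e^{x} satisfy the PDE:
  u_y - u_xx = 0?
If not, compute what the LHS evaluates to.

Evaluate each term of the left-hand side for u = 2 e^{x}.
Derivatives:
  u_y = 0
  u_xx = 2 e^{x}
Terms:
  u_y = 0
  -u_xx = - 2 e^{x}
Sum: LHS = - 2 e^{x}
Given right-hand side: 0. Difference LHS − RHS = - 2 e^{x} ≠ 0, so u is not a solution.

Answer: No, the LHS evaluates to - 2 e^{x}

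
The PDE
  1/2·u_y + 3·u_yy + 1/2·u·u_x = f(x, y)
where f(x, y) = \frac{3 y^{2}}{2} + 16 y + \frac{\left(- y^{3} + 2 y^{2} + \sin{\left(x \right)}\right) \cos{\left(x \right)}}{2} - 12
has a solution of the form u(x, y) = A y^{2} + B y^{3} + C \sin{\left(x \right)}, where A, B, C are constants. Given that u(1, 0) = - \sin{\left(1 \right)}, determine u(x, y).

Substitute the ansatz u = A y^{2} + B y^{3} + C \sin{\left(x \right)} into the left-hand side.
Derivatives of the ansatz:
  u_y = 2 A y + 3 B y^{2}
  u_yy = 2 A + 6 B y
  u_x = C \cos{\left(x \right)}
Term by term:
  1/2·u_y = A y + \frac{3 B y^{2}}{2}
  3·u_yy = 6 A + 18 B y
  1/2·u·u_x = \frac{A C y^{2} \cos{\left(x \right)}}{2} + \frac{B C y^{3} \cos{\left(x \right)}}{2} + \frac{C^{2} \sin{\left(x \right)} \cos{\left(x \right)}}{2}
So the left-hand side equals
  \frac{A C y^{2} \cos{\left(x \right)}}{2} + A y + 6 A + \frac{B C y^{3} \cos{\left(x \right)}}{2} + \frac{3 B y^{2}}{2} + 18 B y + \frac{C^{2} \sin{\left(x \right)} \cos{\left(x \right)}}{2}
This must equal f(x, y) identically; expanded, f = - \frac{y^{3} \cos{\left(x \right)}}{2} + y^{2} \cos{\left(x \right)} + \frac{3 y^{2}}{2} + 16 y + \frac{\sin{\left(x \right)} \cos{\left(x \right)}}{2} - 12.
Matching coefficients of the independent functions:
  [constant term]:  6 A = -12
  [y]:  A + 18 B = 16
  [y^{2}]:  \frac{3 B}{2} = \frac{3}{2}
  [y^{2} \cos{\left(x \right)}]:  \frac{A C}{2} = 1
  [y^{3} \cos{\left(x \right)}]:  \frac{B C}{2} = - \frac{1}{2}
  [\sin{\left(x \right)} \cos{\left(x \right)}]:  \frac{C^{2}}{2} = \frac{1}{2}
Solving: A = -2, B = 1, C = -1.
Check against the point condition:
  u(1, 0) = - \sin{\left(1 \right)}  ⟹  C \sin{\left(1 \right)} = - \sin{\left(1 \right)}  ✓
Hence u(x, y) = y^{3} - 2 y^{2} - \sin{\left(x \right)}.

Answer: u(x, y) = y^{3} - 2 y^{2} - \sin{\left(x \right)}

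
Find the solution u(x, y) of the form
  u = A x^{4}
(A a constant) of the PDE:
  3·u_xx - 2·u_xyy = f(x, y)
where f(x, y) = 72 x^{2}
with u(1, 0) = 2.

Substitute the ansatz u = A x^{4} into the left-hand side.
Derivatives of the ansatz:
  u_xx = 12 A x^{2}
  u_xyy = 0
Term by term:
  3·u_xx = 36 A x^{2}
  -2·u_xyy = 0
So the left-hand side equals
  36 A x^{2}
This must equal f(x, y) = 72 x^{2} identically.
Matching coefficients of the independent functions:
  [x^{2}]:  36 A = 72
Solving: A = 2.
Check against the point condition:
  u(1, 0) = 2  ⟹  A = 2  ✓
Hence u(x, y) = 2 x^{4}.

Answer: u(x, y) = 2 x^{4}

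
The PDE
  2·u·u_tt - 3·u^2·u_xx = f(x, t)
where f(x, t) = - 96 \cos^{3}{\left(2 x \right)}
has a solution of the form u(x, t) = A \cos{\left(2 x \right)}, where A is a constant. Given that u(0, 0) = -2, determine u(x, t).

Substitute the ansatz u = A \cos{\left(2 x \right)} into the left-hand side.
Derivatives of the ansatz:
  u_tt = 0
  u_xx = - 4 A \cos{\left(2 x \right)}
Term by term:
  2·u·u_tt = 0
  -3·u^2·u_xx = 12 A^{3} \cos^{3}{\left(2 x \right)}
So the left-hand side equals
  12 A^{3} \cos^{3}{\left(2 x \right)}
This must equal f(x, t) = - 96 \cos^{3}{\left(2 x \right)} identically.
Matching coefficients of the independent functions:
  [\cos^{3}{\left(2 x \right)}]:  12 A^{3} = -96
Solving: A = -2.
Check against the point condition:
  u(0, 0) = -2  ⟹  A = -2  ✓
Hence u(x, t) = - 2 \cos{\left(2 x \right)}.

Answer: u(x, t) = - 2 \cos{\left(2 x \right)}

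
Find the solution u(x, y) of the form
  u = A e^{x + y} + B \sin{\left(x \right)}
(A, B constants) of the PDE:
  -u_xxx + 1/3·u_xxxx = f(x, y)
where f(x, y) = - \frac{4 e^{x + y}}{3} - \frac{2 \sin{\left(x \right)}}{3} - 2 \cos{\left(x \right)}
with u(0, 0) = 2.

Answer: u(x, y) = 2 e^{x + y} - 2 \sin{\left(x \right)}

Derivation:
Substitute the ansatz u = A e^{x + y} + B \sin{\left(x \right)} into the left-hand side.
Derivatives of the ansatz:
  u_xxx = A e^{x} e^{y} - B \cos{\left(x \right)}
  u_xxxx = A e^{x} e^{y} + B \sin{\left(x \right)}
Term by term:
  -u_xxx = - A e^{x} e^{y} + B \cos{\left(x \right)}
  1/3·u_xxxx = \frac{A e^{x} e^{y}}{3} + \frac{B \sin{\left(x \right)}}{3}
So the left-hand side equals
  - \frac{2 A e^{x} e^{y}}{3} + \frac{B \sin{\left(x \right)}}{3} + B \cos{\left(x \right)}
This must equal f(x, y) identically; expanded, f = - \frac{4 e^{x} e^{y}}{3} - \frac{2 \sin{\left(x \right)}}{3} - 2 \cos{\left(x \right)}.
Matching coefficients of the independent functions:
  [e^{x} e^{y}]:  - \frac{2 A}{3} = - \frac{4}{3}
  [\sin{\left(x \right)}]:  \frac{B}{3} = - \frac{2}{3}
  [\cos{\left(x \right)}]:  B = -2
Solving: A = 2, B = -2.
Check against the point condition:
  u(0, 0) = 2  ⟹  A = 2  ✓
Hence u(x, y) = 2 e^{x + y} - 2 \sin{\left(x \right)}.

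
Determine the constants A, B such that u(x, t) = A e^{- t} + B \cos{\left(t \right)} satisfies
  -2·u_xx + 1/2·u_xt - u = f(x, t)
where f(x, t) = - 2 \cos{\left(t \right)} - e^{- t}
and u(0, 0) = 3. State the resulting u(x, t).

Substitute the ansatz u = A e^{- t} + B \cos{\left(t \right)} into the left-hand side.
Derivatives of the ansatz:
  u_xx = 0
  u_xt = 0
Term by term:
  -2·u_xx = 0
  1/2·u_xt = 0
  -u = - A e^{- t} - B \cos{\left(t \right)}
So the left-hand side equals
  - A e^{- t} - B \cos{\left(t \right)}
This must equal f(x, t) = - 2 \cos{\left(t \right)} - e^{- t} identically.
Matching coefficients of the independent functions:
  [e^{- t}]:  - A = -1
  [\cos{\left(t \right)}]:  - B = -2
Solving: A = 1, B = 2.
Check against the point condition:
  u(0, 0) = 3  ⟹  A + B = 3  ✓
Hence u(x, t) = 2 \cos{\left(t \right)} + e^{- t}.

Answer: u(x, t) = 2 \cos{\left(t \right)} + e^{- t}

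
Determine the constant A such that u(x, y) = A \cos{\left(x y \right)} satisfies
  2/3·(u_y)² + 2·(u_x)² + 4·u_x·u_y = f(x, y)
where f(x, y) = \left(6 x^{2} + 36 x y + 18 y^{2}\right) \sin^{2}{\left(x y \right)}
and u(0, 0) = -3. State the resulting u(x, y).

Substitute the ansatz u = A \cos{\left(x y \right)} into the left-hand side.
Derivatives of the ansatz:
  u_y = - A x \sin{\left(x y \right)}
  u_x = - A y \sin{\left(x y \right)}
Term by term:
  2/3·(u_y)² = \frac{2 A^{2} x^{2} \sin^{2}{\left(x y \right)}}{3}
  2·(u_x)² = 2 A^{2} y^{2} \sin^{2}{\left(x y \right)}
  4·u_x·u_y = 4 A^{2} x y \sin^{2}{\left(x y \right)}
So the left-hand side equals
  \frac{2 A^{2} x^{2} \sin^{2}{\left(x y \right)}}{3} + 4 A^{2} x y \sin^{2}{\left(x y \right)} + 2 A^{2} y^{2} \sin^{2}{\left(x y \right)}
This must equal f(x, y) identically; expanded, f = 6 x^{2} \sin^{2}{\left(x y \right)} + 36 x y \sin^{2}{\left(x y \right)} + 18 y^{2} \sin^{2}{\left(x y \right)}.
Matching coefficients of the independent functions:
  [x^{2} \sin^{2}{\left(x y \right)}]:  \frac{2 A^{2}}{3} = 6
  [y^{2} \sin^{2}{\left(x y \right)}]:  2 A^{2} = 18
  [x y \sin^{2}{\left(x y \right)}]:  4 A^{2} = 36
These equations allow (A) = (-3) or (3).
Impose the point condition(s):
  u(0, 0) = -3  ⟹  A = -3
Only A = -3 satisfies everything.
Hence u(x, y) = - 3 \cos{\left(x y \right)}.

Answer: u(x, y) = - 3 \cos{\left(x y \right)}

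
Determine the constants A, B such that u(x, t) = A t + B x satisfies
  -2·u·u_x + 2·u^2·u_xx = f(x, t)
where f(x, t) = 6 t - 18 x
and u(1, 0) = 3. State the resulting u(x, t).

Substitute the ansatz u = A t + B x into the left-hand side.
Derivatives of the ansatz:
  u_x = B
  u_xx = 0
Term by term:
  -2·u·u_x = - 2 A B t - 2 B^{2} x
  2·u^2·u_xx = 0
So the left-hand side equals
  - 2 A B t - 2 B^{2} x
This must equal f(x, t) = 6 t - 18 x identically.
Matching coefficients of the independent functions:
  [t]:  - 2 A B = 6
  [x]:  - 2 B^{2} = -18
These equations allow (A, B) = (-1, 3) or (1, -3).
Impose the point condition(s):
  u(1, 0) = 3  ⟹  B = 3
Only A = -1, B = 3 satisfies everything.
Hence u(x, t) = - t + 3 x.

Answer: u(x, t) = - t + 3 x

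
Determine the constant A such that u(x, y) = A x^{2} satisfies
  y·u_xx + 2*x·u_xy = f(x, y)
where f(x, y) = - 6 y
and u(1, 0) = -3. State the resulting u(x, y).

Substitute the ansatz u = A x^{2} into the left-hand side.
Derivatives of the ansatz:
  u_xx = 2 A
  u_xy = 0
Term by term:
  y·u_xx = 2 A y
  2*x·u_xy = 0
So the left-hand side equals
  2 A y
This must equal f(x, y) = - 6 y identically.
Matching coefficients of the independent functions:
  [y]:  2 A = -6
Solving: A = -3.
Check against the point condition:
  u(1, 0) = -3  ⟹  A = -3  ✓
Hence u(x, y) = - 3 x^{2}.

Answer: u(x, y) = - 3 x^{2}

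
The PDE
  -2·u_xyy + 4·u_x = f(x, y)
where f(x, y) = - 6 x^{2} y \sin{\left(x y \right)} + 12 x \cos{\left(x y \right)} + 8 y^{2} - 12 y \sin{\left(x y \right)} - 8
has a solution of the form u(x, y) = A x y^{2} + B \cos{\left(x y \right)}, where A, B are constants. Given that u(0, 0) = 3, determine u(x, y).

Substitute the ansatz u = A x y^{2} + B \cos{\left(x y \right)} into the left-hand side.
Derivatives of the ansatz:
  u_xyy = 2 A + B x^{2} y \sin{\left(x y \right)} - 2 B x \cos{\left(x y \right)}
  u_x = A y^{2} - B y \sin{\left(x y \right)}
Term by term:
  -2·u_xyy = - 4 A - 2 B x^{2} y \sin{\left(x y \right)} + 4 B x \cos{\left(x y \right)}
  4·u_x = 4 A y^{2} - 4 B y \sin{\left(x y \right)}
So the left-hand side equals
  4 A y^{2} - 4 A - 2 B x^{2} y \sin{\left(x y \right)} + 4 B x \cos{\left(x y \right)} - 4 B y \sin{\left(x y \right)}
This must equal f(x, y) = - 6 x^{2} y \sin{\left(x y \right)} + 12 x \cos{\left(x y \right)} + 8 y^{2} - 12 y \sin{\left(x y \right)} - 8 identically.
Matching coefficients of the independent functions:
  [constant term]:  - 4 A = -8
  [y^{2}]:  4 A = 8
  [x \cos{\left(x y \right)}]:  4 B = 12
  [y \sin{\left(x y \right)}]:  - 4 B = -12
  [x^{2} y \sin{\left(x y \right)}]:  - 2 B = -6
Solving: A = 2, B = 3.
Check against the point condition:
  u(0, 0) = 3  ⟹  B = 3  ✓
Hence u(x, y) = 2 x y^{2} + 3 \cos{\left(x y \right)}.

Answer: u(x, y) = 2 x y^{2} + 3 \cos{\left(x y \right)}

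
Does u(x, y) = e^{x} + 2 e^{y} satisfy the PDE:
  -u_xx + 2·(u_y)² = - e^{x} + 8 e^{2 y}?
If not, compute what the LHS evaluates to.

Answer: Yes

Derivation:
Evaluate each term of the left-hand side for u = e^{x} + 2 e^{y}.
Derivatives:
  u_xx = e^{x}
  u_y = 2 e^{y}
Terms:
  -u_xx = - e^{x}
  2·(u_y)² = 8 e^{2 y}
Sum: LHS = - e^{x} + 8 e^{2 y}
This is exactly the given right-hand side, so u is a solution.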